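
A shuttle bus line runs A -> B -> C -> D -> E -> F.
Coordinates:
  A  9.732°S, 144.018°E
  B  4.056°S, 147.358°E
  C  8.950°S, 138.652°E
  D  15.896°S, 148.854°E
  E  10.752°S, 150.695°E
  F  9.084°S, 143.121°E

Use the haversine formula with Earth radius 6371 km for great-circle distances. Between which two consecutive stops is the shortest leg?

D–E

Leg distances:
A→B: 730.9 km
B→C: 1104.8 km
C→D: 1349.8 km
D→E: 605.7 km
E→F: 850.0 km
The shortest leg is D–E at 605.7 km.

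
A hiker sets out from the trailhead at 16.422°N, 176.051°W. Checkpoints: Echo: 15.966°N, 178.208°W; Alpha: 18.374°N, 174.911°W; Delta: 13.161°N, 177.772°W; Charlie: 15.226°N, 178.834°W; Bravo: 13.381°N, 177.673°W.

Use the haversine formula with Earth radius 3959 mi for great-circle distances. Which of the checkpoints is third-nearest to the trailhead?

Distance to each, sorted:
Echo: 146.6 mi
Alpha: 154.4 mi
Charlie: 202.6 mi
Bravo: 236.4 mi
Delta: 253.0 mi
The third-nearest is Charlie at 202.6 mi.

Charlie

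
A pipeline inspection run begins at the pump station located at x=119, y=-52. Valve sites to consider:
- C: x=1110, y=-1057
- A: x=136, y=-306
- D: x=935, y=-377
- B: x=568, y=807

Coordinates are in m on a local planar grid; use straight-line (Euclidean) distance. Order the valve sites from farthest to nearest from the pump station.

Distance from the pump station at x=119, y=-52 to each:
C x=1110, y=-1057: 1411.4 m
B x=568, y=807: 969.3 m
D x=935, y=-377: 878.3 m
A x=136, y=-306: 254.6 m

C, B, D, A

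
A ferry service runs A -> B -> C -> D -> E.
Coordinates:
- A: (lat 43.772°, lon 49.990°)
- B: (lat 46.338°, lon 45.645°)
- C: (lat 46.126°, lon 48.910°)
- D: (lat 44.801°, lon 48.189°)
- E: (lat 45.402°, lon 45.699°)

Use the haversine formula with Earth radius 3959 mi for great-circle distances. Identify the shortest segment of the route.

Leg distances:
A→B: 276.4 mi
B→C: 156.7 mi
C→D: 98.0 mi
D→E: 128.3 mi
The shortest leg is C–D at 98.0 mi.

C–D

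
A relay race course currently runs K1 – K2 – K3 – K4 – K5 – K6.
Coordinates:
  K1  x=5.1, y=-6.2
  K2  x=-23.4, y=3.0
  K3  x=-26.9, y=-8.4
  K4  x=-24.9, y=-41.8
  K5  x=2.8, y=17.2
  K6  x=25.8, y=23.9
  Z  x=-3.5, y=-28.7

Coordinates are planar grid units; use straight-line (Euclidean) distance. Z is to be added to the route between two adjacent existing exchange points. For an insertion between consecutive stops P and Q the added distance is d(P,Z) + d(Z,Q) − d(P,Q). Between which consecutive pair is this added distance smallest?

Added distance for inserting Z between each consecutive pair:
K1–K2: 31.6
K2–K3: 56.5
K3–K4: 22.6
K4–K5: 6.2
K5–K6: 82.6
Smallest added distance is 6.2, inserting between K4 and K5.

between K4 and K5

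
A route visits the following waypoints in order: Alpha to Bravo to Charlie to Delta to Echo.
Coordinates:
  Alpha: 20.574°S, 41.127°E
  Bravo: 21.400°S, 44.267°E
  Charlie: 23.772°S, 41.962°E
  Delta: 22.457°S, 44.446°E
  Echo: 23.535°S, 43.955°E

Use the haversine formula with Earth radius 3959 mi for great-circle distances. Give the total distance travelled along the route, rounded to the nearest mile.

Leg distances:
Alpha→Bravo: 210.5 mi  (cumulative 210.5 mi)
Bravo→Charlie: 220.2 mi  (cumulative 430.6 mi)
Charlie→Delta: 182.1 mi  (cumulative 612.8 mi)
Delta→Echo: 80.8 mi  (cumulative 693.5 mi)
Total route length ≈ 694 mi.

694 mi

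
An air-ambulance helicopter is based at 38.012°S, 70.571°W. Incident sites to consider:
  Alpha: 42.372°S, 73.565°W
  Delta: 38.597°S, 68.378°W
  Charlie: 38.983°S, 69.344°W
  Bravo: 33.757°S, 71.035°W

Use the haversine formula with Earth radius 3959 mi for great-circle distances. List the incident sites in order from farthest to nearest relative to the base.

Distance from the base at 38.012°S, 70.571°W to each:
Alpha 42.372°S, 73.565°W: 340.1 mi
Bravo 33.757°S, 71.035°W: 295.2 mi
Delta 38.597°S, 68.378°W: 125.6 mi
Charlie 38.983°S, 69.344°W: 94.4 mi

Alpha, Bravo, Delta, Charlie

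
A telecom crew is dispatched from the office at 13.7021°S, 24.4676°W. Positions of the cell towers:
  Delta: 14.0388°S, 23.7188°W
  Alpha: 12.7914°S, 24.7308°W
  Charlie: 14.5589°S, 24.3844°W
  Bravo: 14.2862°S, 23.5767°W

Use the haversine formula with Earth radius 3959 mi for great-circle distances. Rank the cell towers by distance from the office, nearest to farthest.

Delta, Charlie, Alpha, Bravo

Distances from the office:
Delta 14.0388°S, 23.7188°W: 55.4 mi
Charlie 14.5589°S, 24.3844°W: 59.5 mi
Alpha 12.7914°S, 24.7308°W: 65.4 mi
Bravo 14.2862°S, 23.5767°W: 72.1 mi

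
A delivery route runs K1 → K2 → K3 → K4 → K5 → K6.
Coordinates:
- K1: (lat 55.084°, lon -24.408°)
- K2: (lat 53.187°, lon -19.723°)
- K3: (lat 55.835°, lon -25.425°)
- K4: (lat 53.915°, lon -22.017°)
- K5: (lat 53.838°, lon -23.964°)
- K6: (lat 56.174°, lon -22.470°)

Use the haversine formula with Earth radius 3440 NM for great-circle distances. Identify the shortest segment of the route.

K4–K5

Leg distances:
K1→K2: 200.3 NM
K2→K3: 254.4 NM
K3→K4: 164.7 NM
K4→K5: 69.1 NM
K5→K6: 149.4 NM
The shortest leg is K4–K5 at 69.1 NM.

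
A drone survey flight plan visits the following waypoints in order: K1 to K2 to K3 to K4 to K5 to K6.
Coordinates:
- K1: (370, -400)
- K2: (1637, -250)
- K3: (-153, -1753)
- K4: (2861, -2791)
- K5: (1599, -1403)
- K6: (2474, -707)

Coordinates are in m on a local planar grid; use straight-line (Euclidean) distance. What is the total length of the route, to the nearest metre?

Leg distances:
K1→K2: 1275.8 m  (cumulative 1275.8 m)
K2→K3: 2337.3 m  (cumulative 3613.2 m)
K3→K4: 3187.7 m  (cumulative 6800.9 m)
K4→K5: 1875.9 m  (cumulative 8676.9 m)
K5→K6: 1118.1 m  (cumulative 9794.9 m)
Total route length ≈ 9795 m.

9795 m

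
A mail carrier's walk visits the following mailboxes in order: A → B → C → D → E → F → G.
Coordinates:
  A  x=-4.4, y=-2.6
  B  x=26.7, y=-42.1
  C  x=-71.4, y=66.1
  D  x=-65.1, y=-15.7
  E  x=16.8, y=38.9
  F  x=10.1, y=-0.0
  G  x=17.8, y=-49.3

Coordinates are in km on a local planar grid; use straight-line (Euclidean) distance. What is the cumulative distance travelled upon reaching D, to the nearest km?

Leg distances:
A→B: 50.3 km  (cumulative 50.3 km)
B→C: 146.1 km  (cumulative 196.3 km)
C→D: 82.0 km  (cumulative 278.4 km)
Cumulative distance at D ≈ 278 km.

278 km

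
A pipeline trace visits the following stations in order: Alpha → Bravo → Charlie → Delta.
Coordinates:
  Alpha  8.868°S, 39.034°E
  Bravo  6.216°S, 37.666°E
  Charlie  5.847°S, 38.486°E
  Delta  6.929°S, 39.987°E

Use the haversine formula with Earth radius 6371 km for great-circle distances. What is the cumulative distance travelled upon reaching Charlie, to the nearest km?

431 km

Leg distances:
Alpha→Bravo: 331.2 km  (cumulative 331.2 km)
Bravo→Charlie: 99.5 km  (cumulative 430.7 km)
Cumulative distance at Charlie ≈ 431 km.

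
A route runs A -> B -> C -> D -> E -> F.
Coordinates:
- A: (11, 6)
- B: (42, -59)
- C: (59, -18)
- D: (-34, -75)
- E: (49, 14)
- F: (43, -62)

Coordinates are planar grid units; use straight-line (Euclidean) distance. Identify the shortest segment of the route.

Leg distances:
A→B: 72.0
B→C: 44.4
C→D: 109.1
D→E: 121.7
E→F: 76.2
The shortest leg is B–C at 44.4.

B–C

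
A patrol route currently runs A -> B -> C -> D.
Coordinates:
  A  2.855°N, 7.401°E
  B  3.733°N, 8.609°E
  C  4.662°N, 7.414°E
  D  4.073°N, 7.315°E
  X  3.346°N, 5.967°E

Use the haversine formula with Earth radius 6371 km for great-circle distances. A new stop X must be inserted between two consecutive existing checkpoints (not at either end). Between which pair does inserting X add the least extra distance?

Added distance for inserting X between each consecutive pair:
A–B: 298.8 km
B–C: 345.5 km
C–D: 320.8 km
Smallest added distance is 298.8 km, inserting between A and B.

between A and B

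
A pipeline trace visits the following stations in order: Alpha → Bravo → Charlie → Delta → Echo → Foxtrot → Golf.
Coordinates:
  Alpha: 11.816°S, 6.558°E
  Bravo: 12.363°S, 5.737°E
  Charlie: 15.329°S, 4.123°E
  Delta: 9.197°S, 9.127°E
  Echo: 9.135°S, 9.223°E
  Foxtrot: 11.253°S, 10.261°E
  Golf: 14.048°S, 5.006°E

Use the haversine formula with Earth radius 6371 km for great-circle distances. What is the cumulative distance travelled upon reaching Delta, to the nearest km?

1353 km

Leg distances:
Alpha→Bravo: 108.0 km  (cumulative 108.0 km)
Bravo→Charlie: 373.0 km  (cumulative 481.0 km)
Charlie→Delta: 871.9 km  (cumulative 1352.9 km)
Cumulative distance at Delta ≈ 1353 km.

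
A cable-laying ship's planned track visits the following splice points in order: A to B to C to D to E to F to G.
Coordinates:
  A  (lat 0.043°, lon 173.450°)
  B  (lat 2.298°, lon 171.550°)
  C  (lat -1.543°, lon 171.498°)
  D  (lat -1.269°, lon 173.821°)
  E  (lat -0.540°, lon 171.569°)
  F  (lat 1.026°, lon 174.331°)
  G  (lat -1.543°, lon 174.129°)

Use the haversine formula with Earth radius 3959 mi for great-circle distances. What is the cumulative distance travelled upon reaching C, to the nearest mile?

Leg distances:
A→B: 203.7 mi  (cumulative 203.7 mi)
B→C: 265.4 mi  (cumulative 469.2 mi)
Cumulative distance at C ≈ 469 mi.

469 mi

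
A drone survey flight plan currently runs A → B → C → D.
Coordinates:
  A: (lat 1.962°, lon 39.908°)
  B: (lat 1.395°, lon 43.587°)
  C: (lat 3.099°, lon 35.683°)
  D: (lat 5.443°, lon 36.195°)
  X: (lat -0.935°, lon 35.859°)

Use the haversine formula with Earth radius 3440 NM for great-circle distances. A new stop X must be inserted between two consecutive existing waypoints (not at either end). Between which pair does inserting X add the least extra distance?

between B and C

Added distance for inserting X between each consecutive pair:
A–B: 560.1 NM
B–C: 241.9 NM
C–D: 481.9 NM
Smallest added distance is 241.9 NM, inserting between B and C.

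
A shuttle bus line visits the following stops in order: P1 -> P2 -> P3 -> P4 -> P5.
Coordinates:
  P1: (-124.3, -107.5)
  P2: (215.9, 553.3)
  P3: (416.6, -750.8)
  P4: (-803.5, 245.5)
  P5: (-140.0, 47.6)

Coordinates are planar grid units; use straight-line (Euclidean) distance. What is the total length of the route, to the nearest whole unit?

Leg distances:
P1→P2: 743.2  (cumulative 743.2)
P2→P3: 1319.5  (cumulative 2062.7)
P3→P4: 1575.2  (cumulative 3637.9)
P4→P5: 692.4  (cumulative 4330.3)
Total route length ≈ 4330.

4330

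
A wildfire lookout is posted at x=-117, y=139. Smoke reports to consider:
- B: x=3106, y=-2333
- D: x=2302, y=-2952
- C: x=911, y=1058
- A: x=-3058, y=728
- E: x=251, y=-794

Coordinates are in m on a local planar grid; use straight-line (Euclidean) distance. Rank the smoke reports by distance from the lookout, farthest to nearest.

B, D, A, C, E

Distances from the lookout:
B x=3106, y=-2333: 4061.8 m
D x=2302, y=-2952: 3925.0 m
A x=-3058, y=728: 2999.4 m
C x=911, y=1058: 1378.9 m
E x=251, y=-794: 1003.0 m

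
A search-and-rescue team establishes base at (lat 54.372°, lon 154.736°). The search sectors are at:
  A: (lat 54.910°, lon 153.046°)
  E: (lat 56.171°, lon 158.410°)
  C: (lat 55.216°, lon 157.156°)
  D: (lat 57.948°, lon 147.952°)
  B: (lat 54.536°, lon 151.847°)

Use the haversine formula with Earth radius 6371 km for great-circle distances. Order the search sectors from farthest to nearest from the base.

D, E, B, C, A

Computing each great-circle distance from (lat 54.372°, lon 154.736°):
D (lat 57.948°, lon 147.952°): 577.9 km
E (lat 56.171°, lon 158.410°): 306.8 km
B (lat 54.536°, lon 151.847°): 187.6 km
C (lat 55.216°, lon 157.156°): 181.3 km
A (lat 54.910°, lon 153.046°): 124.1 km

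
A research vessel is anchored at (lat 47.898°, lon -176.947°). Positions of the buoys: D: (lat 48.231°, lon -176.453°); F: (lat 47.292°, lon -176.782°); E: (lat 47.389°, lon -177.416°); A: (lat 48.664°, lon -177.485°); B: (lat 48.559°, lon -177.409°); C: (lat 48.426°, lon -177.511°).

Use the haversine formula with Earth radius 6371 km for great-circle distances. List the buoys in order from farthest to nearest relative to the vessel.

A, B, C, F, E, D

Computing each great-circle distance from (lat 47.898°, lon -176.947°):
A (lat 48.664°, lon -177.485°): 94.0 km
B (lat 48.559°, lon -177.409°): 81.1 km
C (lat 48.426°, lon -177.511°): 72.1 km
F (lat 47.292°, lon -176.782°): 68.5 km
E (lat 47.389°, lon -177.416°): 66.6 km
D (lat 48.231°, lon -176.453°): 52.1 km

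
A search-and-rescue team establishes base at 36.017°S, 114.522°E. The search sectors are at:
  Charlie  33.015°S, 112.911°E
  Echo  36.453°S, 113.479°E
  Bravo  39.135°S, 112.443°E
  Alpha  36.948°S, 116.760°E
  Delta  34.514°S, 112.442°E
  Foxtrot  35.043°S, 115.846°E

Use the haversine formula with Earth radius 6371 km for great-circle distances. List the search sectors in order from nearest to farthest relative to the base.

Echo, Foxtrot, Alpha, Delta, Charlie, Bravo

Distances from the base:
Echo 36.453°S, 113.479°E: 105.4 km
Foxtrot 35.043°S, 115.846°E: 161.5 km
Alpha 36.948°S, 116.760°E: 225.3 km
Delta 34.514°S, 112.442°E: 252.2 km
Charlie 33.015°S, 112.911°E: 365.0 km
Bravo 39.135°S, 112.443°E: 392.1 km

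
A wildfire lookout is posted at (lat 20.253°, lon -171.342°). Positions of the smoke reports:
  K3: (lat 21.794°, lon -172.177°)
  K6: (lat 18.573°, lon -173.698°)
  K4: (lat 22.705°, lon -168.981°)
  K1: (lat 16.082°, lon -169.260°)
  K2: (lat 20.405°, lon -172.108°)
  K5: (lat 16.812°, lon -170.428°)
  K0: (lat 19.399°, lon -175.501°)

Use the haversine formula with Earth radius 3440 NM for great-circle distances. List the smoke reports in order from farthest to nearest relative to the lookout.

Distance from the lookout at (lat 20.253°, lon -171.342°) to each:
K1 (lat 16.082°, lon -169.260°): 277.1 NM
K0 (lat 19.399°, lon -175.501°): 240.4 NM
K5 (lat 16.812°, lon -170.428°): 213.0 NM
K4 (lat 22.705°, lon -168.981°): 197.7 NM
K6 (lat 18.573°, lon -173.698°): 167.2 NM
K3 (lat 21.794°, lon -172.177°): 103.7 NM
K2 (lat 20.405°, lon -172.108°): 44.1 NM

K1, K0, K5, K4, K6, K3, K2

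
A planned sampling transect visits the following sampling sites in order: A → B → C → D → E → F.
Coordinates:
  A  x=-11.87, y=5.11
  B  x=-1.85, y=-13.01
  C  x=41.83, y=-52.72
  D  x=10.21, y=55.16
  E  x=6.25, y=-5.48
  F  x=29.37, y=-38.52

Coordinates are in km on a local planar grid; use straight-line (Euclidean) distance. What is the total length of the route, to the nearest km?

293 km

Leg distances:
A→B: 20.7 km  (cumulative 20.7 km)
B→C: 59.0 km  (cumulative 79.7 km)
C→D: 112.4 km  (cumulative 192.2 km)
D→E: 60.8 km  (cumulative 252.9 km)
E→F: 40.3 km  (cumulative 293.3 km)
Total route length ≈ 293 km.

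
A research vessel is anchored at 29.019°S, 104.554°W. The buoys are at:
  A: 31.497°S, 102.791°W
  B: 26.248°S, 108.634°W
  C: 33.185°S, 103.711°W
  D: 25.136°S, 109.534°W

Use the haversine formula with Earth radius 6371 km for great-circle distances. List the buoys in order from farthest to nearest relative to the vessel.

Computing each great-circle distance from 29.019°S, 104.554°W:
D 25.136°S, 109.534°W: 655.2 km
B 26.248°S, 108.634°W: 506.4 km
C 33.185°S, 103.711°W: 470.1 km
A 31.497°S, 102.791°W: 323.4 km

D, B, C, A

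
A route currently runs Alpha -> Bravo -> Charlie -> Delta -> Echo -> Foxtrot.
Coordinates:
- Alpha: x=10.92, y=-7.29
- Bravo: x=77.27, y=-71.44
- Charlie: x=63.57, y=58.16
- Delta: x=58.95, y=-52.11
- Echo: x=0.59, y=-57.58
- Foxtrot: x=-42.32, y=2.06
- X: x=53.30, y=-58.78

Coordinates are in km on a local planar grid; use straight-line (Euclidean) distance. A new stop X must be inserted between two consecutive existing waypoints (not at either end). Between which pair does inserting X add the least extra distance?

between Alpha and Bravo

Added distance for inserting X between each consecutive pair:
Alpha–Bravo: 1.5 km
Bravo–Charlie: 14.2 km
Charlie–Delta: 15.8 km
Delta–Echo: 2.8 km
Echo–Foxtrot: 92.6 km
Smallest added distance is 1.5 km, inserting between Alpha and Bravo.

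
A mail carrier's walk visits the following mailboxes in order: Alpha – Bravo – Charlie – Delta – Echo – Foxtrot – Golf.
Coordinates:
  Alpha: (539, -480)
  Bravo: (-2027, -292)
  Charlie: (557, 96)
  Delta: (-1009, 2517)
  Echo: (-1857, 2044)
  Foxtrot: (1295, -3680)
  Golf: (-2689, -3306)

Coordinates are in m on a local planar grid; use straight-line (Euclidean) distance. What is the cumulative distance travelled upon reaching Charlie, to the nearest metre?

Leg distances:
Alpha→Bravo: 2572.9 m  (cumulative 2572.9 m)
Bravo→Charlie: 2613.0 m  (cumulative 5185.8 m)
Cumulative distance at Charlie ≈ 5186 m.

5186 m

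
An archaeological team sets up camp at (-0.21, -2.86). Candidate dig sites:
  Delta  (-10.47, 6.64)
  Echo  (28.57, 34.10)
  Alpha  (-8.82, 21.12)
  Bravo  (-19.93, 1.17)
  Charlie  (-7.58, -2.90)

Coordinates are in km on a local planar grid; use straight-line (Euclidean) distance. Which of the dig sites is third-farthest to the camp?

Distance to each, sorted:
Echo: 46.8 km
Alpha: 25.5 km
Bravo: 20.1 km
Delta: 14.0 km
Charlie: 7.4 km
The third-farthest is Bravo at 20.1 km.

Bravo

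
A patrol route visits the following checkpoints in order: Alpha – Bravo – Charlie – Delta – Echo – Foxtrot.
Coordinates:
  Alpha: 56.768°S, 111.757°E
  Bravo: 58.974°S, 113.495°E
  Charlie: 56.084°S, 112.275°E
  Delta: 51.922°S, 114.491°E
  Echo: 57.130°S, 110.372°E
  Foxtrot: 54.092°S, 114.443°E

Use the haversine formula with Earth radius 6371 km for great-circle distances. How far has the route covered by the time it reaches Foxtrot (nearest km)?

Leg distances:
Alpha→Bravo: 265.9 km  (cumulative 265.9 km)
Bravo→Charlie: 329.5 km  (cumulative 595.4 km)
Charlie→Delta: 484.9 km  (cumulative 1080.3 km)
Delta→Echo: 636.9 km  (cumulative 1717.2 km)
Echo→Foxtrot: 423.5 km  (cumulative 2140.7 km)
Cumulative distance at Foxtrot ≈ 2141 km.

2141 km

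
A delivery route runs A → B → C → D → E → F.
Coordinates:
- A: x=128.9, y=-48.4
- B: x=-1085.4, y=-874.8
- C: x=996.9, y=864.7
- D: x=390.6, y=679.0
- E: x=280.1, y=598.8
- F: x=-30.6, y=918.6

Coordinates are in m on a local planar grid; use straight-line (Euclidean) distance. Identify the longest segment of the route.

Leg distances:
A→B: 1468.8 m
B→C: 2713.3 m
C→D: 634.1 m
D→E: 136.5 m
E→F: 445.9 m
The longest leg is B–C at 2713.3 m.

B–C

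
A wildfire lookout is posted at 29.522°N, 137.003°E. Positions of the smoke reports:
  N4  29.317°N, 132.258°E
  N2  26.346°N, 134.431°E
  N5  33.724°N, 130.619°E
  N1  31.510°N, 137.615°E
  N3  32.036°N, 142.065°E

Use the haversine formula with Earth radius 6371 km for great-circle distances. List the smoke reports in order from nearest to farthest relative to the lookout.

N1, N2, N4, N3, N5

Distance from the lookout at 29.522°N, 137.003°E to each:
N1 31.510°N, 137.615°E: 228.7 km
N2 26.346°N, 134.431°E: 434.2 km
N4 29.317°N, 132.258°E: 460.1 km
N3 32.036°N, 142.065°E: 558.5 km
N5 33.724°N, 130.619°E: 763.7 km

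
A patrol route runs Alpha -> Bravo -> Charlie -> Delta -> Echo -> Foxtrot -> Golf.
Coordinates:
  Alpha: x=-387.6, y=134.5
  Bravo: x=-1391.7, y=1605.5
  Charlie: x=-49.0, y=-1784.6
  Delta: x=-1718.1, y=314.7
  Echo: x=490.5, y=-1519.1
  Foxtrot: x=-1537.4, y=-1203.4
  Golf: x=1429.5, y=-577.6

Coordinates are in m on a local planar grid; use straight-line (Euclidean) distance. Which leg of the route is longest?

Leg distances:
Alpha→Bravo: 1781.0 m
Bravo→Charlie: 3646.3 m
Charlie→Delta: 2682.0 m
Delta→Echo: 2870.7 m
Echo→Foxtrot: 2052.3 m
Foxtrot→Golf: 3032.2 m
The longest leg is Bravo–Charlie at 3646.3 m.

Bravo–Charlie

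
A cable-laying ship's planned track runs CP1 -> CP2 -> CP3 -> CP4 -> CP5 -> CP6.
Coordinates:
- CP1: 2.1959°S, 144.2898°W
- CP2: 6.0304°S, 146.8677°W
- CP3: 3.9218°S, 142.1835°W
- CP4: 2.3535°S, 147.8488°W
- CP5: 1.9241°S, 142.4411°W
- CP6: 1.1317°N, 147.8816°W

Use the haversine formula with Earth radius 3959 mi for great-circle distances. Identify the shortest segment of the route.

Leg distances:
CP1→CP2: 319.0 mi
CP2→CP3: 353.8 mi
CP3→CP4: 405.6 mi
CP4→CP5: 374.6 mi
CP5→CP6: 431.1 mi
The shortest leg is CP1–CP2 at 319.0 mi.

CP1–CP2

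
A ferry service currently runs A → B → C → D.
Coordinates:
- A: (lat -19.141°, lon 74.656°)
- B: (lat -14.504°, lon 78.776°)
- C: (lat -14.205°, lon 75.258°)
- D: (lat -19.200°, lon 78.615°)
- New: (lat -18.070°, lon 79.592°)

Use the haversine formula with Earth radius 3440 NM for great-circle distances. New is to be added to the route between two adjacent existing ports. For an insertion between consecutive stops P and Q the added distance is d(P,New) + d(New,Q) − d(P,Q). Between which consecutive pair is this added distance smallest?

Added distance for inserting New between each consecutive pair:
A–B: 141.9 NM
B–C: 354.8 NM
C–D: 72.1 NM
Smallest added distance is 72.1 NM, inserting between C and D.

between C and D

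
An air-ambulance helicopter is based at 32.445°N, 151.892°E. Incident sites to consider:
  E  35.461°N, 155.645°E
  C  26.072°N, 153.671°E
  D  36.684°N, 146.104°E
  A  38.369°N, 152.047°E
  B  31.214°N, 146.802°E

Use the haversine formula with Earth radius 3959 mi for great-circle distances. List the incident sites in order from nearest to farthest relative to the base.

E, B, A, D, C

Distances from the base:
E 35.461°N, 155.645°E: 299.5 mi
B 31.214°N, 146.802°E: 310.6 mi
A 38.369°N, 152.047°E: 409.4 mi
D 36.684°N, 146.104°E: 440.6 mi
C 26.072°N, 153.671°E: 453.2 mi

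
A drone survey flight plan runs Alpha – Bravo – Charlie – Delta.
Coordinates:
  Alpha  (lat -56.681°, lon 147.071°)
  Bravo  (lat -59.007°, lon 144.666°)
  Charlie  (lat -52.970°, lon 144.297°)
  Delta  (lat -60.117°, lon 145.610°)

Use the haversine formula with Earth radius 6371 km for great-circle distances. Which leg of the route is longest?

Leg distances:
Alpha→Bravo: 295.2 km
Bravo→Charlie: 671.7 km
Charlie→Delta: 798.7 km
The longest leg is Charlie–Delta at 798.7 km.

Charlie–Delta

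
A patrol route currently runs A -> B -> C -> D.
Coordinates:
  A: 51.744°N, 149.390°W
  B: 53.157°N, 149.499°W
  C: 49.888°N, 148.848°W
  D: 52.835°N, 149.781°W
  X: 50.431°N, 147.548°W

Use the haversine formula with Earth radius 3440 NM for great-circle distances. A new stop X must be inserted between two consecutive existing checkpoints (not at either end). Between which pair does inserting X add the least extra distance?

between B and C

Added distance for inserting X between each consecutive pair:
A–B: 199.1 NM
B–C: 40.9 NM
C–D: 45.9 NM
Smallest added distance is 40.9 NM, inserting between B and C.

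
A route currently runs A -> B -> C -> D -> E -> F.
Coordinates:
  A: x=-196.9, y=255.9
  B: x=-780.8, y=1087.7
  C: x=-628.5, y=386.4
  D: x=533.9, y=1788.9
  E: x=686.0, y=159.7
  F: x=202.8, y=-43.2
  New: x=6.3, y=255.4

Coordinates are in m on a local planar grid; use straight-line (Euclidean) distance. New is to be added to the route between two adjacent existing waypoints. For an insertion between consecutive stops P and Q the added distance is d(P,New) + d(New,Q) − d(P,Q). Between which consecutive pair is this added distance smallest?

Added distance for inserting New between each consecutive pair:
A–B: 332.5 m
B–C: 1076.1 m
C–D: 448.3 m
D–E: 671.8 m
E–F: 519.8 m
Smallest added distance is 332.5 m, inserting between A and B.

between A and B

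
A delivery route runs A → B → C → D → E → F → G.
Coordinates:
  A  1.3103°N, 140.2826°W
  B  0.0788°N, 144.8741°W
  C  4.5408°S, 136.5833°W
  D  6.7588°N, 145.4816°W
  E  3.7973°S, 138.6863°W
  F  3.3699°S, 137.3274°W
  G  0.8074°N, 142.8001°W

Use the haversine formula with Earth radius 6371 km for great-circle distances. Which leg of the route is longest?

Leg distances:
A→B: 528.6 km
B→C: 1054.5 km
C→D: 1598.2 km
D→E: 1395.2 km
E→F: 158.1 km
F→G: 765.3 km
The longest leg is C–D at 1598.2 km.

C–D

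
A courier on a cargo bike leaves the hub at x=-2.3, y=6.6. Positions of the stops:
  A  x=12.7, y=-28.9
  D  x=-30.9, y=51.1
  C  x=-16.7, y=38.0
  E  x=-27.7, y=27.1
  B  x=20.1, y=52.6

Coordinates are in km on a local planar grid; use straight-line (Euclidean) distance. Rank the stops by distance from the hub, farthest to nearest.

Distances from the hub:
D x=-30.9, y=51.1: 52.9 km
B x=20.1, y=52.6: 51.2 km
A x=12.7, y=-28.9: 38.5 km
C x=-16.7, y=38.0: 34.5 km
E x=-27.7, y=27.1: 32.6 km

D, B, A, C, E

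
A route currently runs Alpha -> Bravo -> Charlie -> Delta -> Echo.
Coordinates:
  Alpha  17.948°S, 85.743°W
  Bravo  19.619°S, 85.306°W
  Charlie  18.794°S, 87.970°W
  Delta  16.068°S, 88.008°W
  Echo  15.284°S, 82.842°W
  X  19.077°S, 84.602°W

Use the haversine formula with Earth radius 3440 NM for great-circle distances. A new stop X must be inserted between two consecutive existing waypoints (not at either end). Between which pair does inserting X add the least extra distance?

between Alpha and Bravo

Added distance for inserting X between each consecutive pair:
Alpha–Bravo: 42.0 NM
Bravo–Charlie: 84.5 NM
Charlie–Delta: 294.1 NM
Delta–Echo: 212.6 NM
Smallest added distance is 42.0 NM, inserting between Alpha and Bravo.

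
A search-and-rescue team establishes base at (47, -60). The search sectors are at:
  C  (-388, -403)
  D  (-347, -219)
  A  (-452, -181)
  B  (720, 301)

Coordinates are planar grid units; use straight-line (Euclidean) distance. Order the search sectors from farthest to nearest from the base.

B, C, A, D

Computing each straight-line distance from (47, -60):
B (720, 301): 763.7
C (-388, -403): 554.0
A (-452, -181): 513.5
D (-347, -219): 424.9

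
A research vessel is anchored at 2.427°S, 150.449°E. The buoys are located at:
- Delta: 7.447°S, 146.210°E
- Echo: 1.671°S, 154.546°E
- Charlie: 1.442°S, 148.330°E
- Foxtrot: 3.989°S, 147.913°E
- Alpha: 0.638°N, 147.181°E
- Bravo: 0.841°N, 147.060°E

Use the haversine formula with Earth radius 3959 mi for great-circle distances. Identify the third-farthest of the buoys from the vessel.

Alpha

Distances from the vessel (2.427°S, 150.449°E):
Delta: 453.2 mi
Bravo: 325.3 mi
Alpha: 309.5 mi
Echo: 287.7 mi
Foxtrot: 205.6 mi
Charlie: 161.4 mi
The third-farthest is Alpha at 309.5 mi.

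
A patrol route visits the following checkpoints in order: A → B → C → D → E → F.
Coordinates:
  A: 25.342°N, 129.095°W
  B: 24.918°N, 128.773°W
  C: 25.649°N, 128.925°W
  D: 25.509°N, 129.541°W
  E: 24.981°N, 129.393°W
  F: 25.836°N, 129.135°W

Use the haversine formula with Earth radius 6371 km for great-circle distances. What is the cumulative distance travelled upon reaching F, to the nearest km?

363 km

Leg distances:
A→B: 57.2 km  (cumulative 57.2 km)
B→C: 82.7 km  (cumulative 139.9 km)
C→D: 63.7 km  (cumulative 203.6 km)
D→E: 60.6 km  (cumulative 264.2 km)
E→F: 98.5 km  (cumulative 362.7 km)
Cumulative distance at F ≈ 363 km.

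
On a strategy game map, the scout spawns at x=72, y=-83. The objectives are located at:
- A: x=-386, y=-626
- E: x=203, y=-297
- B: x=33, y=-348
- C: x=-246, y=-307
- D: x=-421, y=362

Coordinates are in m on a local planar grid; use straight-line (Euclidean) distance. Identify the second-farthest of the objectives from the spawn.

D

Distances from the spawn (x=72, y=-83):
A: 710.4 m
D: 664.1 m
C: 389.0 m
B: 267.9 m
E: 250.9 m
The second-farthest is D at 664.1 m.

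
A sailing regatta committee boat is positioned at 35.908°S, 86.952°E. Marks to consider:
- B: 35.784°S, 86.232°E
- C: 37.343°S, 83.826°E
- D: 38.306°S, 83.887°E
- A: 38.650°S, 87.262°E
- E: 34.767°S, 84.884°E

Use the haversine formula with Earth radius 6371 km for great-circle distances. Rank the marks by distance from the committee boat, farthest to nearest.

Computing each great-circle distance from 35.908°S, 86.952°E:
D 38.306°S, 83.887°E: 380.7 km
C 37.343°S, 83.826°E: 321.3 km
A 38.650°S, 87.262°E: 306.1 km
E 34.767°S, 84.884°E: 226.5 km
B 35.784°S, 86.232°E: 66.3 km

D, C, A, E, B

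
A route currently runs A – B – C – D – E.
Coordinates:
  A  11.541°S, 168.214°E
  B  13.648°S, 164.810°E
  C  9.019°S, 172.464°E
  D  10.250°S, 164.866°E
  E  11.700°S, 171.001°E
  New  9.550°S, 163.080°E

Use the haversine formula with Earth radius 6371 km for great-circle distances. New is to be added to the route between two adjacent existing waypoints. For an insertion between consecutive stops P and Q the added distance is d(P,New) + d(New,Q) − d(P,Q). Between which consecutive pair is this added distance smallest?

between C and D

Added distance for inserting New between each consecutive pair:
A–B: 659.0 km
B–C: 544.3 km
C–D: 397.9 km
D–E: 419.7 km
Smallest added distance is 397.9 km, inserting between C and D.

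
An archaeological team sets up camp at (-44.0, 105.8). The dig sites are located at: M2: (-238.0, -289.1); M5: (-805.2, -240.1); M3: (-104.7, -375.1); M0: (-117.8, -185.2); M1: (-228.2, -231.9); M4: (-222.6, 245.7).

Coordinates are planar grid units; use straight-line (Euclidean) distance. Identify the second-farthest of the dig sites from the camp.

Distances from the camp ((-44.0, 105.8)):
M5: 836.1
M3: 484.7
M2: 440.0
M1: 384.7
M0: 300.2
M4: 226.9
The second-farthest is M3 at 484.7.

M3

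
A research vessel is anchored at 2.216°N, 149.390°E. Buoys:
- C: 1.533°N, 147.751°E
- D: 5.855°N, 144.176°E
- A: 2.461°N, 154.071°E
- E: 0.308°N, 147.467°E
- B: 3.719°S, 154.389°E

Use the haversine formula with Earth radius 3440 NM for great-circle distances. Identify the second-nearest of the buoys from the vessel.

Distances from the vessel (2.216°N, 149.390°E):
C: 106.6 NM
E: 162.6 NM
A: 281.2 NM
D: 381.1 NM
B: 465.8 NM
The second-nearest is E at 162.6 NM.

E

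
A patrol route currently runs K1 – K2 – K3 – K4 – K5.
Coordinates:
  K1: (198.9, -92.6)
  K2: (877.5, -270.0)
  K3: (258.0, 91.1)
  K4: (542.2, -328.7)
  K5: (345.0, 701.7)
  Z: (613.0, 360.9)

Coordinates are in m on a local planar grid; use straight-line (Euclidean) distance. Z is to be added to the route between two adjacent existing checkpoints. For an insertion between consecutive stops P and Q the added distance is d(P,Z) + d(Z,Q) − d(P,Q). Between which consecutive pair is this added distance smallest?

Added distance for inserting Z between each consecutive pair:
K1–K2: 596.8 m
K2–K3: 412.9 m
K3–K4: 632.2 m
K4–K5: 77.7 m
Smallest added distance is 77.7 m, inserting between K4 and K5.

between K4 and K5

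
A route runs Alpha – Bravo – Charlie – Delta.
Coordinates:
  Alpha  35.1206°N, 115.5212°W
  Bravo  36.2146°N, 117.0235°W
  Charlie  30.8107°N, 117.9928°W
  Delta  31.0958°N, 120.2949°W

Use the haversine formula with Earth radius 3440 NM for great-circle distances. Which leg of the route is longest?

Leg distances:
Alpha→Bravo: 98.4 NM
Bravo→Charlie: 328.0 NM
Charlie→Delta: 119.8 NM
The longest leg is Bravo–Charlie at 328.0 NM.

Bravo–Charlie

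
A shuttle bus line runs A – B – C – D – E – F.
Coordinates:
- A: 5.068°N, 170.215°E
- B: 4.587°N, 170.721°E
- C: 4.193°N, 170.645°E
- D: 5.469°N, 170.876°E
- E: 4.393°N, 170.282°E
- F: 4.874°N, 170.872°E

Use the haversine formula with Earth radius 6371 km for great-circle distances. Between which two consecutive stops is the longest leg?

Leg distances:
A→B: 77.5 km
B→C: 44.6 km
C→D: 144.2 km
D→E: 136.5 km
E→F: 84.5 km
The longest leg is C–D at 144.2 km.

C–D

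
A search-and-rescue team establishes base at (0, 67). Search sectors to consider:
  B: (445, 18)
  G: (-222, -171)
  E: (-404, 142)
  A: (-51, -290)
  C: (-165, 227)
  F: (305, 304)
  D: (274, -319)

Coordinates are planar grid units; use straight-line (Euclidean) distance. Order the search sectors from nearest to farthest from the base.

C, G, A, F, E, B, D

Distances from the base:
C (-165, 227): 229.8
G (-222, -171): 325.5
A (-51, -290): 360.6
F (305, 304): 386.3
E (-404, 142): 410.9
B (445, 18): 447.7
D (274, -319): 473.4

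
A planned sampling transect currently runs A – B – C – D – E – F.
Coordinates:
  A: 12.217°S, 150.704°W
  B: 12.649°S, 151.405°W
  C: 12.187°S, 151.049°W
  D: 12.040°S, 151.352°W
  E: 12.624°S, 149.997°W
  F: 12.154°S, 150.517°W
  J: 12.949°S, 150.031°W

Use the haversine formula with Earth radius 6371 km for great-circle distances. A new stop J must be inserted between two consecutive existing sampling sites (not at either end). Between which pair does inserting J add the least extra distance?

Added distance for inserting J between each consecutive pair:
A–B: 172.0 km
B–C: 227.6 km
C–D: 277.9 km
D–E: 50.9 km
E–F: 62.3 km
Smallest added distance is 50.9 km, inserting between D and E.

between D and E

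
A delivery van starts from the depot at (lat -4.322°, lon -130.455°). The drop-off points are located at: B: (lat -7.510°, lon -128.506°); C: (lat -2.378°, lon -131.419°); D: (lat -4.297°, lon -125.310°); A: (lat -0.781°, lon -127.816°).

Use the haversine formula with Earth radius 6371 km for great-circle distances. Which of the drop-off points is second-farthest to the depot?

A

Distances from the depot ((lat -4.322°, lon -130.455°)):
D: 570.5 km
A: 490.9 km
B: 414.9 km
C: 241.2 km
The second-farthest is A at 490.9 km.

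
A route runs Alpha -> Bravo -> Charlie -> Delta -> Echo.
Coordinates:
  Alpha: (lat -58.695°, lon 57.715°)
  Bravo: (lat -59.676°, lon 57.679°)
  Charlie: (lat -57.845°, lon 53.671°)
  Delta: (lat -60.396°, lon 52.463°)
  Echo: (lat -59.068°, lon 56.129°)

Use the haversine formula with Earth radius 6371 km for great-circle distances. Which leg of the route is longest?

Bravo–Charlie

Leg distances:
Alpha→Bravo: 109.1 km
Bravo→Charlie: 307.9 km
Charlie→Delta: 291.9 km
Delta→Echo: 253.0 km
The longest leg is Bravo–Charlie at 307.9 km.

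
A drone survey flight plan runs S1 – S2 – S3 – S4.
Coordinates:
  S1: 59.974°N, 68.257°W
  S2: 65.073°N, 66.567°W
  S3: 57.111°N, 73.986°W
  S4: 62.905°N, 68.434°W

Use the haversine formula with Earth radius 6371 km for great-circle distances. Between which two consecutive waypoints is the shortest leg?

Leg distances:
S1→S2: 573.5 km
S2→S3: 969.5 km
S3→S4: 713.8 km
The shortest leg is S1–S2 at 573.5 km.

S1–S2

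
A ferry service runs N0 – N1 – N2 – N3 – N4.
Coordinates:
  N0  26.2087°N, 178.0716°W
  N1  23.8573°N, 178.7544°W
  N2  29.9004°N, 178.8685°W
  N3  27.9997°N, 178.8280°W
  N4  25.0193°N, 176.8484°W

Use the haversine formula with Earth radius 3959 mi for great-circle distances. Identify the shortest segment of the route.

Leg distances:
N0→N1: 168.0 mi
N1→N2: 417.6 mi
N2→N3: 131.4 mi
N3→N4: 239.6 mi
The shortest leg is N2–N3 at 131.4 mi.

N2–N3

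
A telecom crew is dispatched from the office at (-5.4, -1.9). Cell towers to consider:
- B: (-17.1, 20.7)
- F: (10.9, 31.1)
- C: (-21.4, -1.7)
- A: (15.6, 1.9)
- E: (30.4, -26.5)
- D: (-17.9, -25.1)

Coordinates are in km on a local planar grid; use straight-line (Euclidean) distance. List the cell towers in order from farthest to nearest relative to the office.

E, F, D, B, A, C

Distances from the office:
E (30.4, -26.5): 43.4 km
F (10.9, 31.1): 36.8 km
D (-17.9, -25.1): 26.4 km
B (-17.1, 20.7): 25.4 km
A (15.6, 1.9): 21.3 km
C (-21.4, -1.7): 16.0 km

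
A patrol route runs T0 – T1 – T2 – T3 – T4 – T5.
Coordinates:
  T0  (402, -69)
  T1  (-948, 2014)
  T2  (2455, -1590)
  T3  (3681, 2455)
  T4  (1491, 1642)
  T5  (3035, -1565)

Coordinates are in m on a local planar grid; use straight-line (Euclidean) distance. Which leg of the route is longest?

Leg distances:
T0→T1: 2482.2 m
T1→T2: 4956.7 m
T2→T3: 4226.7 m
T3→T4: 2336.0 m
T4→T5: 3559.3 m
The longest leg is T1–T2 at 4956.7 m.

T1–T2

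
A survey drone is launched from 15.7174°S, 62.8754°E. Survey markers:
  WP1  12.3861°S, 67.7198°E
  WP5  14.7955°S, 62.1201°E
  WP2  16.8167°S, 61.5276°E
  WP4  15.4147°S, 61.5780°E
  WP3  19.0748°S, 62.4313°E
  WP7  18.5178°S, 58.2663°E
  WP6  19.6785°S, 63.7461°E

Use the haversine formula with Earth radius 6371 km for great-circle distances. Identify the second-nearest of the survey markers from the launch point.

WP4

Distances from the launch point (15.7174°S, 62.8754°E):
WP5: 130.7 km
WP4: 143.0 km
WP2: 188.8 km
WP3: 376.3 km
WP6: 450.0 km
WP7: 580.3 km
WP1: 640.4 km
The second-nearest is WP4 at 143.0 km.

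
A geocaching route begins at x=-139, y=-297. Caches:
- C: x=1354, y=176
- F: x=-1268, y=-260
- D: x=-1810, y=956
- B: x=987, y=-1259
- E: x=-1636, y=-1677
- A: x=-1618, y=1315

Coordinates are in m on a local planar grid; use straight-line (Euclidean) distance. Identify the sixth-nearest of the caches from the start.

Distance to each, sorted:
F: 1129.6 m
B: 1481.0 m
C: 1566.1 m
E: 2036.0 m
D: 2088.6 m
A: 2187.7 m
The sixth-nearest is A at 2187.7 m.

A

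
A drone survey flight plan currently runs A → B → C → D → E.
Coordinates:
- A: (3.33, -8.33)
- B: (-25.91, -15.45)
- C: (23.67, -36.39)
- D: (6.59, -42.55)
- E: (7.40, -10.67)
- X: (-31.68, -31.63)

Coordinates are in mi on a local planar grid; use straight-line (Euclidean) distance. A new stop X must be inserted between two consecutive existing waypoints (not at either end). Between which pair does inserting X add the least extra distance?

Added distance for inserting X between each consecutive pair:
A–B: 29.1 mi
B–C: 18.9 mi
C–D: 77.2 mi
D–E: 52.3 mi
Smallest added distance is 18.9 mi, inserting between B and C.

between B and C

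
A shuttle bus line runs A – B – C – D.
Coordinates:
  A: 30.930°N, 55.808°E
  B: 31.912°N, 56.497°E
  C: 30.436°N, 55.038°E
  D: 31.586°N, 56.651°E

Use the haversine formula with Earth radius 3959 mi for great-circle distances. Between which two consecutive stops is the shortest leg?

A–B

Leg distances:
A→B: 79.1 mi
B→C: 133.6 mi
C→D: 124.3 mi
The shortest leg is A–B at 79.1 mi.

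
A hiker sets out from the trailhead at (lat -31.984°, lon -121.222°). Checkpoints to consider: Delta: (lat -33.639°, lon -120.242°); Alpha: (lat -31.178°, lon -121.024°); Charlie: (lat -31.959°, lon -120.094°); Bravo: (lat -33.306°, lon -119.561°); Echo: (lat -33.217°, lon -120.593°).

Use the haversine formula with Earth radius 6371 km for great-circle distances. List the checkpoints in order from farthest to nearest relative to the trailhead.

Bravo, Delta, Echo, Charlie, Alpha

Computing each great-circle distance from (lat -31.984°, lon -121.222°):
Bravo (lat -33.306°, lon -119.561°): 214.0 km
Delta (lat -33.639°, lon -120.242°): 205.6 km
Echo (lat -33.217°, lon -120.593°): 149.2 km
Charlie (lat -31.959°, lon -120.094°): 106.4 km
Alpha (lat -31.178°, lon -121.024°): 91.6 km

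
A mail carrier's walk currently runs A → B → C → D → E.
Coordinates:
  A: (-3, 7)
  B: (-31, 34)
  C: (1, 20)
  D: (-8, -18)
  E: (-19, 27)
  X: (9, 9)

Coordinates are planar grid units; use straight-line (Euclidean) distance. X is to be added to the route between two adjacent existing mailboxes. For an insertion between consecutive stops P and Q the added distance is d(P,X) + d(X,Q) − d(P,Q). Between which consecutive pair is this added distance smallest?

between C and D

Added distance for inserting X between each consecutive pair:
A–B: 20.4
B–C: 25.8
C–D: 6.5
D–E: 18.9
Smallest added distance is 6.5, inserting between C and D.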